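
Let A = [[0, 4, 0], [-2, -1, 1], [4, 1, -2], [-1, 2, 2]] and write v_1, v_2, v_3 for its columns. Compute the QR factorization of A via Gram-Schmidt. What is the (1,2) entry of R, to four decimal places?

r_{12} = 0.8729

e_1 = v_1/‖v_1‖ = (0, -2, 4, -1)/4.5826 = (0.0000, -0.4364, 0.8729, -0.2182).
r_{12} = e_1·v_2 = 0.8729.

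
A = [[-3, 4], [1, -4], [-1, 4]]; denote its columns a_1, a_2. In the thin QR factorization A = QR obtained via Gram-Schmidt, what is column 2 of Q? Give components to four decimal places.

q_2 = (-0.4264, -0.6396, 0.6396)

a_1 = (-3, 1, -1); ‖a_1‖ = 3.3166, so q_1 = (-0.9045, 0.3015, -0.3015).
q_1·a_2 = (-0.9045)·4 + 0.3015·(-4) + (-0.3015)·4 = -6.0302.
u_2 = a_2 + 6.0302·q_1 = (-1.4545, -2.1818, 2.1818).
‖u_2‖ = 3.4112, so q_2 = (-0.4264, -0.6396, 0.6396).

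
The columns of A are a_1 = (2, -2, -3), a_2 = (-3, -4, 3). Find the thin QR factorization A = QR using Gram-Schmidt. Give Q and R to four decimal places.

Q = [[0.4851, -0.3902], [-0.4851, -0.8647], [-0.7276, 0.3164]], R = [[4.1231, -1.6977], [0.0000, 5.5783]]

e_1 = a_1/‖a_1‖ = (2, -2, -3)/4.1231 = (0.4851, -0.4851, -0.7276).
r_{12} = e_1·a_2 = -1.6977.
u_2 = a_2 + 1.6977·e_1 = (-2.1765, -4.8235, 1.7647).
‖u_2‖ = 5.5783, so e_2 = (-0.3902, -0.8647, 0.3164).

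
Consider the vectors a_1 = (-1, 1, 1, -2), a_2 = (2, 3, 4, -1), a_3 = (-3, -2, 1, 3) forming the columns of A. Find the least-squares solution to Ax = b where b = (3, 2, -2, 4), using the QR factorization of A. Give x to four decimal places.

a_1 = (-1, 1, 1, -2); ‖a_1‖ = 2.6458, so e_1 = (-0.3780, 0.3780, 0.3780, -0.7559).
e_1·a_2 = (-0.3780)·2 + 0.3780·3 + 0.3780·4 + (-0.7559)·(-1) = 2.6458.
u_2 = a_2 − 2.6458·e_1 = (3.0000, 2.0000, 3.0000, 1.0000).
‖u_2‖ = 4.7958, so e_2 = (0.6255, 0.4170, 0.6255, 0.2085).
e_1·a_3 = (-0.3780)·(-3) + 0.3780·(-2) + 0.3780·1 + (-0.7559)·3 = -1.5119; e_2·a_3 = 0.6255·(-3) + 0.4170·(-2) + 0.6255·1 + 0.2085·3 = -1.4596.
u_3 = a_3 + 1.5119·e_1 + 1.4596·e_2 = (-2.6584, -0.8199, 2.4845, 2.1615).
‖u_3‖ = 4.3109, so e_3 = (-0.6167, -0.1902, 0.5763, 0.5014).
Qᵀb = (-4.1576, 2.2937, -1.3774).
Back-substitute: x_3 = -1.3774/4.3109 = -0.3195.
x_2 = (2.2937 + 1.4596·(-0.3195))/4.7958 = 0.3810.
x_1 = (-4.1576 − 2.6458·0.3810 + 1.5119·(-0.3195))/2.6458 = -2.1350.

x = (-2.1350, 0.3810, -0.3195)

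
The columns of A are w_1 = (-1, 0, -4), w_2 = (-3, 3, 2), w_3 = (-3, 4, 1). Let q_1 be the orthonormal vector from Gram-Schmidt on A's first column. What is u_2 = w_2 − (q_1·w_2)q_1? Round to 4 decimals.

w_1 = (-1, 0, -4); ‖w_1‖ = 4.1231, so q_1 = (-0.2425, 0.0000, -0.9701).
q_1·w_2 = (-0.2425)·(-3) + 0.0000·3 + (-0.9701)·2 = -1.2127.
u_2 = w_2 + 1.2127·q_1 = (-3.2941, 3.0000, 0.8235).

u_2 = (-3.2941, 3.0000, 0.8235)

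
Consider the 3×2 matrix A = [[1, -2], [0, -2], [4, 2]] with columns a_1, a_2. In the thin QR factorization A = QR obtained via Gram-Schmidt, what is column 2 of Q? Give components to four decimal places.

q_2 = (-0.7485, -0.6362, 0.1871)

a_1 = (1, 0, 4); ‖a_1‖ = 4.1231, so q_1 = (0.2425, 0.0000, 0.9701).
q_1·a_2 = 0.2425·(-2) + 0.0000·(-2) + 0.9701·2 = 1.4552.
u_2 = a_2 − 1.4552·q_1 = (-2.3529, -2.0000, 0.5882).
‖u_2‖ = 3.1436, so q_2 = (-0.7485, -0.6362, 0.1871).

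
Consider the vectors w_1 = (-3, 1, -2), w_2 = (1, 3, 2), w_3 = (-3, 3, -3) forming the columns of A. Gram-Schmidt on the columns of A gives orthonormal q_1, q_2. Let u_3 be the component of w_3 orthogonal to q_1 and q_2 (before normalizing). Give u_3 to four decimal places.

w_1 = (-3, 1, -2); ‖w_1‖ = 3.7417, so q_1 = (-0.8018, 0.2673, -0.5345).
q_1·w_2 = (-0.8018)·1 + 0.2673·3 + (-0.5345)·2 = -1.0690.
u_2 = w_2 + 1.0690·q_1 = (0.1429, 3.2857, 1.4286).
‖u_2‖ = 3.5857, so q_2 = (0.0398, 0.9163, 0.3984).
q_1·w_3 = (-0.8018)·(-3) + 0.2673·3 + (-0.5345)·(-3) = 4.8107; q_2·w_3 = 0.0398·(-3) + 0.9163·3 + 0.3984·(-3) = 1.4343.
u_3 = w_3 − 4.8107·q_1 − 1.4343·q_2 = (0.8000, 0.4000, -1.0000).

u_3 = (0.8000, 0.4000, -1.0000)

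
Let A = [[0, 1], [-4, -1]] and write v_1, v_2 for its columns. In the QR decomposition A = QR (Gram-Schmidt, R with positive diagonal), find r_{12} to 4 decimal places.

r_{12} = 1.0000

v_1 = (0, -4); ‖v_1‖ = 4.0000, so e_1 = (0.0000, -1.0000).
r_{12} = e_1·v_2 = 1.0000.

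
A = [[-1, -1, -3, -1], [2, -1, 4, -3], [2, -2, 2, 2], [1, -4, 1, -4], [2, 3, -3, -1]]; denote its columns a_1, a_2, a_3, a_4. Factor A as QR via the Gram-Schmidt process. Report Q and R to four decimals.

Q = [[-0.2673, -0.2204, -0.6014, -0.0893], [0.5345, -0.1037, 0.4681, -0.4823], [0.5345, -0.2852, -0.0514, 0.7764], [0.2673, -0.6871, -0.3484, -0.3632], [0.5345, 0.6223, -0.5432, -0.1572]], R = [[3.7417, -0.8018, 2.6726, -1.8708], [0.0000, 5.5097, -2.8780, 2.0872], [0.0000, 0.0000, 4.8553, 1.0313], [0.0000, 0.0000, 0.0000, 4.6989]]

a_1 = (-1, 2, 2, 1, 2); ‖a_1‖ = 3.7417, so e_1 = (-0.2673, 0.5345, 0.5345, 0.2673, 0.5345).
e_1·a_2 = (-0.2673)·(-1) + 0.5345·(-1) + 0.5345·(-2) + 0.2673·(-4) + 0.5345·3 = -0.8018.
u_2 = a_2 + 0.8018·e_1 = (-1.2143, -0.5714, -1.5714, -3.7857, 3.4286).
‖u_2‖ = 5.5097, so e_2 = (-0.2204, -0.1037, -0.2852, -0.6871, 0.6223).
e_1·a_3 = (-0.2673)·(-3) + 0.5345·4 + 0.5345·2 + 0.2673·1 + 0.5345·(-3) = 2.6726; e_2·a_3 = (-0.2204)·(-3) + (-0.1037)·4 + (-0.2852)·2 + (-0.6871)·1 + 0.6223·(-3) = -2.8780.
u_3 = a_3 − 2.6726·e_1 + 2.8780·e_2 = (-2.9200, 2.2729, -0.2494, -1.6918, -2.6376).
‖u_3‖ = 4.8553, so e_3 = (-0.6014, 0.4681, -0.0514, -0.3484, -0.5432).
e_1·a_4 = (-0.2673)·(-1) + 0.5345·(-3) + 0.5345·2 + 0.2673·(-4) + 0.5345·(-1) = -1.8708; e_2·a_4 = (-0.2204)·(-1) + (-0.1037)·(-3) + (-0.2852)·2 + (-0.6871)·(-4) + 0.6223·(-1) = 2.0872; e_3·a_4 = (-0.6014)·(-1) + 0.4681·(-3) + (-0.0514)·2 + (-0.3484)·(-4) + (-0.5432)·(-1) = 1.0313.
u_4 = a_4 + 1.8708·e_1 − 2.0872·e_2 − 1.0313·e_3 = (-0.4198, -2.2663, 3.6483, -1.7066, -0.7386).
‖u_4‖ = 4.6989, so e_4 = (-0.0893, -0.4823, 0.7764, -0.3632, -0.1572).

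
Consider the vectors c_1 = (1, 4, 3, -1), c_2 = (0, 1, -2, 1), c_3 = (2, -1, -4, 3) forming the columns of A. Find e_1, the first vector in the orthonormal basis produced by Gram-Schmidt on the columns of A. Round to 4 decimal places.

e_1 = (0.1925, 0.7698, 0.5774, -0.1925)

e_1 = c_1/‖c_1‖ = (1, 4, 3, -1)/5.1962 = (0.1925, 0.7698, 0.5774, -0.1925).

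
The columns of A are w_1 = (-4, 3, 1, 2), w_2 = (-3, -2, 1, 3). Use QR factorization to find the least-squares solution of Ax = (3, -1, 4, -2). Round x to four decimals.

q_1 = w_1/‖w_1‖ = (-4, 3, 1, 2)/5.4772 = (-0.7303, 0.5477, 0.1826, 0.3651).
r_{12} = q_1·w_2 = 2.3735.
u_2 = w_2 − 2.3735·q_1 = (-1.2667, -3.3000, 0.5667, 2.1333).
‖u_2‖ = 4.1673, so q_2 = (-0.3040, -0.7919, 0.1360, 0.5119).
Qᵀb = (-2.7386, -0.5999).
Back-substitute: x_2 = -0.5999/4.1673 = -0.1440.
x_1 = (-2.7386 − 2.3735·(-0.1440))/5.4772 = -0.4376.

x = (-0.4376, -0.1440)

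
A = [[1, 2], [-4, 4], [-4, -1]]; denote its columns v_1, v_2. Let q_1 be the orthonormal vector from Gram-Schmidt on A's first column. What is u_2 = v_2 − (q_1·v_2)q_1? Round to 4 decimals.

u_2 = (2.3030, 2.7879, -2.2121)

v_1 = (1, -4, -4); ‖v_1‖ = 5.7446, so q_1 = (0.1741, -0.6963, -0.6963).
q_1·v_2 = 0.1741·2 + (-0.6963)·4 + (-0.6963)·(-1) = -1.7408.
u_2 = v_2 + 1.7408·q_1 = (2.3030, 2.7879, -2.2121).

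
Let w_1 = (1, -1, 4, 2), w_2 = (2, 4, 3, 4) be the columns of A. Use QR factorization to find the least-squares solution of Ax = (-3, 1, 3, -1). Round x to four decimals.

w_1 = (1, -1, 4, 2); ‖w_1‖ = 4.6904, so q_1 = (0.2132, -0.2132, 0.8528, 0.4264).
q_1·w_2 = 0.2132·2 + (-0.2132)·4 + 0.8528·3 + 0.4264·4 = 3.8376.
u_2 = w_2 − 3.8376·q_1 = (1.1818, 4.8182, -0.2727, 2.3636).
‖u_2‖ = 5.5021, so q_2 = (0.2148, 0.8757, -0.0496, 0.4296).
Qᵀb = (1.2792, -0.3470).
Back-substitute: x_2 = -0.3470/5.5021 = -0.0631.
x_1 = (1.2792 − 3.8376·(-0.0631))/4.6904 = 0.3243.

x = (0.3243, -0.0631)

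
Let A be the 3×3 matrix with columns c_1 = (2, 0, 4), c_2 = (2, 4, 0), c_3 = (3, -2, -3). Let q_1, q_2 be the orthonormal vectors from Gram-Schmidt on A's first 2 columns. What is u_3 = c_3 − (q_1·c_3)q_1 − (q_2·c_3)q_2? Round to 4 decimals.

u_3 = (3.6667, -1.8333, -1.8333)

c_1 = (2, 0, 4); ‖c_1‖ = 4.4721, so q_1 = (0.4472, 0.0000, 0.8944).
q_1·c_2 = 0.4472·2 + 0.0000·4 + 0.8944·0 = 0.8944.
u_2 = c_2 − 0.8944·q_1 = (1.6000, 4.0000, -0.8000).
‖u_2‖ = 4.3818, so q_2 = (0.3651, 0.9129, -0.1826).
q_1·c_3 = 0.4472·3 + 0.0000·(-2) + 0.8944·(-3) = -1.3416; q_2·c_3 = 0.3651·3 + 0.9129·(-2) + (-0.1826)·(-3) = -0.1826.
u_3 = c_3 + 1.3416·q_1 + 0.1826·q_2 = (3.6667, -1.8333, -1.8333).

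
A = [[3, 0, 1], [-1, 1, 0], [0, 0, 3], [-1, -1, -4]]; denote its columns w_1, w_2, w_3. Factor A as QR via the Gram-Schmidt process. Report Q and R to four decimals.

Q = [[0.9045, 0.0000, -0.2470], [-0.3015, 0.7071, -0.3705], [0.0000, 0.0000, 0.8151], [-0.3015, -0.7071, -0.3705]], R = [[3.3166, 0.0000, 2.1106], [0.0000, 1.4142, 2.8284], [0.0000, 0.0000, 3.6804]]

e_1 = w_1/‖w_1‖ = (3, -1, 0, -1)/3.3166 = (0.9045, -0.3015, 0.0000, -0.3015).
r_{12} = e_1·w_2 = 0.0000.
u_2 = w_2 + 0.0000·e_1 = (0.0000, 1.0000, 0.0000, -1.0000).
‖u_2‖ = 1.4142, so e_2 = (0.0000, 0.7071, 0.0000, -0.7071).
r_{13} = e_1·w_3 = 2.1106; r_{23} = e_2·w_3 = 2.8284.
u_3 = w_3 − 2.1106·e_1 − 2.8284·e_2 = (-0.9091, -1.3636, 3.0000, -1.3636).
‖u_3‖ = 3.6804, so e_3 = (-0.2470, -0.3705, 0.8151, -0.3705).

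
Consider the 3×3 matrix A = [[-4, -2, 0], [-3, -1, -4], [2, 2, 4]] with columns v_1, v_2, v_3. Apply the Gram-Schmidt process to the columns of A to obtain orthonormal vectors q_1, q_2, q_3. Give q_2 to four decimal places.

q_2 = (0.0619, 0.4952, 0.8666)

v_1 = (-4, -3, 2); ‖v_1‖ = 5.3852, so q_1 = (-0.7428, -0.5571, 0.3714).
q_1·v_2 = (-0.7428)·(-2) + (-0.5571)·(-1) + 0.3714·2 = 2.7854.
u_2 = v_2 − 2.7854·q_1 = (0.0690, 0.5517, 0.9655).
‖u_2‖ = 1.1142, so q_2 = (0.0619, 0.4952, 0.8666).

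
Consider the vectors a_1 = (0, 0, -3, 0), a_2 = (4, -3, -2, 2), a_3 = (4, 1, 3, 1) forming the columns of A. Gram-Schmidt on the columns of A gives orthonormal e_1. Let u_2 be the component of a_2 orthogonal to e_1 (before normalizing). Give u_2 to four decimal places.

e_1 = a_1/‖a_1‖ = (0, 0, -3, 0)/3.0000 = (0.0000, 0.0000, -1.0000, 0.0000).
r_{12} = e_1·a_2 = 2.0000.
u_2 = a_2 − 2.0000·e_1 = (4.0000, -3.0000, 0.0000, 2.0000).

u_2 = (4.0000, -3.0000, 0.0000, 2.0000)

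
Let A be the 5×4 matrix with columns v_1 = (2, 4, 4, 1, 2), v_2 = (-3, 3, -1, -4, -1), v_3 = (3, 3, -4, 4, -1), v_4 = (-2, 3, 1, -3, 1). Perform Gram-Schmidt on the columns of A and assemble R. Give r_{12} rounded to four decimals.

r_{12} = -0.6247

q_1 = v_1/‖v_1‖ = (2, 4, 4, 1, 2)/6.4031 = (0.3123, 0.6247, 0.6247, 0.1562, 0.3123).
r_{12} = q_1·v_2 = -0.6247.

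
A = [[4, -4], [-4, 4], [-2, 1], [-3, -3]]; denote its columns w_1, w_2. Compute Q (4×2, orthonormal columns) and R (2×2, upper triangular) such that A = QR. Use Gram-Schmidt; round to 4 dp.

w_1 = (4, -4, -2, -3); ‖w_1‖ = 6.7082, so q_1 = (0.5963, -0.5963, -0.2981, -0.4472).
q_1·w_2 = 0.5963·(-4) + (-0.5963)·4 + (-0.2981)·1 + (-0.4472)·(-3) = -3.7268.
u_2 = w_2 + 3.7268·q_1 = (-1.7778, 1.7778, -0.1111, -4.6667).
‖u_2‖ = 5.3020, so q_2 = (-0.3353, 0.3353, -0.0210, -0.8802).

Q = [[0.5963, -0.3353], [-0.5963, 0.3353], [-0.2981, -0.0210], [-0.4472, -0.8802]], R = [[6.7082, -3.7268], [0.0000, 5.3020]]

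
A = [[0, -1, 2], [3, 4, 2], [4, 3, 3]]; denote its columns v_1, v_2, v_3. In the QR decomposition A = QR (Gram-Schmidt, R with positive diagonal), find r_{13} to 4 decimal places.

e_1 = v_1/‖v_1‖ = (0, 3, 4)/5.0000 = (0.0000, 0.6000, 0.8000).
r_{13} = e_1·v_3 = 3.6000.

r_{13} = 3.6000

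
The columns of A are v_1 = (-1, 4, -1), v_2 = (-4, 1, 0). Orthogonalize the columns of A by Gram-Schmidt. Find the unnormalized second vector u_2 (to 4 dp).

u_2 = (-3.5556, -0.7778, 0.4444)

q_1 = v_1/‖v_1‖ = (-1, 4, -1)/4.2426 = (-0.2357, 0.9428, -0.2357).
r_{12} = q_1·v_2 = 1.8856.
u_2 = v_2 − 1.8856·q_1 = (-3.5556, -0.7778, 0.4444).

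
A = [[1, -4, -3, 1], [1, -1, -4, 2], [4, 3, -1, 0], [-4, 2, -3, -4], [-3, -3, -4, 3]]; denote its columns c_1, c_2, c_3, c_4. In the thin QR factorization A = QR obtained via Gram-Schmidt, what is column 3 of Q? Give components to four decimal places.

q_3 = (-0.2303, -0.5993, -0.5086, -0.4765, -0.3194)

c_1 = (1, 1, 4, -4, -3); ‖c_1‖ = 6.5574, so q_1 = (0.1525, 0.1525, 0.6100, -0.6100, -0.4575).
q_1·c_2 = 0.1525·(-4) + 0.1525·(-1) + 0.6100·3 + (-0.6100)·2 + (-0.4575)·(-3) = 1.2200.
u_2 = c_2 − 1.2200·q_1 = (-4.1860, -1.1860, 2.2558, 2.7442, -2.4419).
‖u_2‖ = 6.1247, so q_2 = (-0.6835, -0.1937, 0.3683, 0.4481, -0.3987).
q_1·c_3 = 0.1525·(-3) + 0.1525·(-4) + 0.6100·(-1) + (-0.6100)·(-3) + (-0.4575)·(-4) = 1.9825; q_2·c_3 = (-0.6835)·(-3) + (-0.1937)·(-4) + 0.3683·(-1) + 0.4481·(-3) + (-0.3987)·(-4) = 2.7073.
u_3 = c_3 − 1.9825·q_1 − 2.7073·q_2 = (-1.4520, -3.7781, -3.2064, -3.0037, -2.0136).
‖u_3‖ = 6.3040, so q_3 = (-0.2303, -0.5993, -0.5086, -0.4765, -0.3194).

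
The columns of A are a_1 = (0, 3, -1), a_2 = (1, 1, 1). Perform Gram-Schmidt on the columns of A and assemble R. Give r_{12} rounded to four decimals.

r_{12} = 0.6325

a_1 = (0, 3, -1); ‖a_1‖ = 3.1623, so q_1 = (0.0000, 0.9487, -0.3162).
r_{12} = q_1·a_2 = 0.6325.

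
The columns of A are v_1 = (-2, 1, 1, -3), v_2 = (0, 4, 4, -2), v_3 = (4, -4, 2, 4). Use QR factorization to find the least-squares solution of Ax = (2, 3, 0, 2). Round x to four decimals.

x = (-1.8593, 0.7296, -0.4852)

v_1 = (-2, 1, 1, -3); ‖v_1‖ = 3.8730, so e_1 = (-0.5164, 0.2582, 0.2582, -0.7746).
e_1·v_2 = (-0.5164)·0 + 0.2582·4 + 0.2582·4 + (-0.7746)·(-2) = 3.6148.
u_2 = v_2 − 3.6148·e_1 = (1.8667, 3.0667, 3.0667, 0.8000).
‖u_2‖ = 4.7889, so e_2 = (0.3898, 0.6404, 0.6404, 0.1671).
e_1·v_3 = (-0.5164)·4 + 0.2582·(-4) + 0.2582·2 + (-0.7746)·4 = -5.6804; e_2·v_3 = 0.3898·4 + 0.6404·(-4) + 0.6404·2 + 0.1671·4 = 0.9466.
u_3 = v_3 + 5.6804·e_1 − 0.9466·e_2 = (0.6977, -3.1395, 2.8605, -0.5581).
‖u_3‖ = 4.3402, so e_3 = (0.1607, -0.7234, 0.6591, -0.1286).
Qᵀb = (-1.8074, 3.0348, -2.1058).
Back-substitute: x_3 = -2.1058/4.3402 = -0.4852.
x_2 = (3.0348 − 0.9466·(-0.4852))/4.7889 = 0.7296.
x_1 = (-1.8074 − 3.6148·0.7296 + 5.6804·(-0.4852))/3.8730 = -1.8593.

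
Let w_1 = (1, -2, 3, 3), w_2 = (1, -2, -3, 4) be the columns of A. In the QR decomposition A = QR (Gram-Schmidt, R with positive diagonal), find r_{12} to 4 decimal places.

r_{12} = 1.6681

w_1 = (1, -2, 3, 3); ‖w_1‖ = 4.7958, so e_1 = (0.2085, -0.4170, 0.6255, 0.6255).
r_{12} = e_1·w_2 = 1.6681.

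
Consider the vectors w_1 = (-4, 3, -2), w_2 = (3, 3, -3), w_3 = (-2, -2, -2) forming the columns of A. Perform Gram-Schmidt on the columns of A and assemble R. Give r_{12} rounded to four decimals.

r_{12} = 0.5571

w_1 = (-4, 3, -2); ‖w_1‖ = 5.3852, so e_1 = (-0.7428, 0.5571, -0.3714).
r_{12} = e_1·w_2 = 0.5571.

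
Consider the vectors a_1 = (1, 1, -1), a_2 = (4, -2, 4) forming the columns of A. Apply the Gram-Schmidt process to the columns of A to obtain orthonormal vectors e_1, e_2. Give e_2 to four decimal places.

a_1 = (1, 1, -1); ‖a_1‖ = 1.7321, so e_1 = (0.5774, 0.5774, -0.5774).
e_1·a_2 = 0.5774·4 + 0.5774·(-2) + (-0.5774)·4 = -1.1547.
u_2 = a_2 + 1.1547·e_1 = (4.6667, -1.3333, 3.3333).
‖u_2‖ = 5.8878, so e_2 = (0.7926, -0.2265, 0.5661).

e_2 = (0.7926, -0.2265, 0.5661)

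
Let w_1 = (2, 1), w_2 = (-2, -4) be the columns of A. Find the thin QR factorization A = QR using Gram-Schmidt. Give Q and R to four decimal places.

Q = [[0.8944, 0.4472], [0.4472, -0.8944]], R = [[2.2361, -3.5777], [0.0000, 2.6833]]

w_1 = (2, 1); ‖w_1‖ = 2.2361, so e_1 = (0.8944, 0.4472).
e_1·w_2 = 0.8944·(-2) + 0.4472·(-4) = -3.5777.
u_2 = w_2 + 3.5777·e_1 = (1.2000, -2.4000).
‖u_2‖ = 2.6833, so e_2 = (0.4472, -0.8944).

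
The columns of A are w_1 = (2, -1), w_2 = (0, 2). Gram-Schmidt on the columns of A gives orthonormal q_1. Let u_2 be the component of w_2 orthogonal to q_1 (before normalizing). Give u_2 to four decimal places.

u_2 = (0.8000, 1.6000)

q_1 = w_1/‖w_1‖ = (2, -1)/2.2361 = (0.8944, -0.4472).
r_{12} = q_1·w_2 = -0.8944.
u_2 = w_2 + 0.8944·q_1 = (0.8000, 1.6000).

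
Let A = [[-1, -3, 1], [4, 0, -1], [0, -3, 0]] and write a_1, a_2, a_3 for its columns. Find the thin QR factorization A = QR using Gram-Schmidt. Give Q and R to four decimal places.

e_1 = a_1/‖a_1‖ = (-1, 4, 0)/4.1231 = (-0.2425, 0.9701, 0.0000).
r_{12} = e_1·a_2 = 0.7276.
u_2 = a_2 − 0.7276·e_1 = (-2.8235, -0.7059, -3.0000).
‖u_2‖ = 4.1798, so e_2 = (-0.6755, -0.1689, -0.7177).
r_{13} = e_1·a_3 = -1.2127; r_{23} = e_2·a_3 = -0.5066.
u_3 = a_3 + 1.2127·e_1 + 0.5066·e_2 = (0.3636, 0.0909, -0.3636).
‖u_3‖ = 0.5222, so e_3 = (0.6963, 0.1741, -0.6963).

Q = [[-0.2425, -0.6755, 0.6963], [0.9701, -0.1689, 0.1741], [0.0000, -0.7177, -0.6963]], R = [[4.1231, 0.7276, -1.2127], [0.0000, 4.1798, -0.5066], [0.0000, 0.0000, 0.5222]]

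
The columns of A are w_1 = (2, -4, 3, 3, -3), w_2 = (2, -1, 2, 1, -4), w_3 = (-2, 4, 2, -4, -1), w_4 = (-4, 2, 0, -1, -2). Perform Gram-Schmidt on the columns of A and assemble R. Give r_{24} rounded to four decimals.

q_1 = w_1/‖w_1‖ = (2, -4, 3, 3, -3)/6.8557 = (0.2917, -0.5835, 0.4376, 0.4376, -0.4376).
r_{12} = q_1·w_2 = 4.2301.
u_2 = w_2 − 4.2301·q_1 = (0.7660, 1.4681, 0.1489, -0.8511, -2.1489).
‖u_2‖ = 2.8472, so q_2 = (0.2690, 0.5156, 0.0523, -0.2989, -0.7548).
r_{24} = q_2·w_4 = 1.7636.

r_{24} = 1.7636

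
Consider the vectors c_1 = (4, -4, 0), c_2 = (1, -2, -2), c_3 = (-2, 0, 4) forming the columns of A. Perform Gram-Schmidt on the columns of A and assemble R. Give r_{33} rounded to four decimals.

c_1 = (4, -4, 0); ‖c_1‖ = 5.6569, so q_1 = (0.7071, -0.7071, 0.0000).
q_1·c_2 = 0.7071·1 + (-0.7071)·(-2) + 0.0000·(-2) = 2.1213.
u_2 = c_2 − 2.1213·q_1 = (-0.5000, -0.5000, -2.0000).
‖u_2‖ = 2.1213, so q_2 = (-0.2357, -0.2357, -0.9428).
q_1·c_3 = 0.7071·(-2) + (-0.7071)·0 + 0.0000·4 = -1.4142; q_2·c_3 = (-0.2357)·(-2) + (-0.2357)·0 + (-0.9428)·4 = -3.2998.
u_3 = c_3 + 1.4142·q_1 + 3.2998·q_2 = (-1.7778, -1.7778, 0.8889).
r_{33} = ‖u_3‖ = 2.6667.

r_{33} = 2.6667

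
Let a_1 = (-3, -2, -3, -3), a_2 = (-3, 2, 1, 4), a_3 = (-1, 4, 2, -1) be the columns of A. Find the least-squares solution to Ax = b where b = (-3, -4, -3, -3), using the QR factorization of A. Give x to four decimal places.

x = (1.0343, -0.0189, -0.3434)

a_1 = (-3, -2, -3, -3); ‖a_1‖ = 5.5678, so e_1 = (-0.5388, -0.3592, -0.5388, -0.5388).
e_1·a_2 = (-0.5388)·(-3) + (-0.3592)·2 + (-0.5388)·1 + (-0.5388)·4 = -1.7961.
u_2 = a_2 + 1.7961·e_1 = (-3.9677, 1.3548, 0.0323, 3.0323).
‖u_2‖ = 5.1744, so e_2 = (-0.7668, 0.2618, 0.0062, 0.5860).
e_1·a_3 = (-0.5388)·(-1) + (-0.3592)·4 + (-0.5388)·2 + (-0.5388)·(-1) = -1.4368; e_2·a_3 = (-0.7668)·(-1) + 0.2618·4 + 0.0062·2 + 0.5860·(-1) = 1.2406.
u_3 = a_3 + 1.4368·e_1 − 1.2406·e_2 = (-0.8229, 3.1590, 1.2181, -2.5012).
‖u_3‖ = 4.2891, so e_3 = (-0.1919, 0.7365, 0.2840, -0.5832).
Qᵀb = (6.2862, -0.5237, -1.4731).
Back-substitute: x_3 = -1.4731/4.2891 = -0.3434.
x_2 = (-0.5237 − 1.2406·(-0.3434))/5.1744 = -0.0189.
x_1 = (6.2862 + 1.7961·(-0.0189) + 1.4368·(-0.3434))/5.5678 = 1.0343.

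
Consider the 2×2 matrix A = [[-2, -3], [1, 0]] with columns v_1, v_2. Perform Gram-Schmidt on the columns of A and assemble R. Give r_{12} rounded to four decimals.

e_1 = v_1/‖v_1‖ = (-2, 1)/2.2361 = (-0.8944, 0.4472).
r_{12} = e_1·v_2 = 2.6833.

r_{12} = 2.6833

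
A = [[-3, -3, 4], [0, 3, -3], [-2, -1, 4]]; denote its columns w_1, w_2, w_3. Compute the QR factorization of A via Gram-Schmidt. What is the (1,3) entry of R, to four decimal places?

r_{13} = -5.5470

w_1 = (-3, 0, -2); ‖w_1‖ = 3.6056, so e_1 = (-0.8321, 0.0000, -0.5547).
r_{13} = e_1·w_3 = -5.5470.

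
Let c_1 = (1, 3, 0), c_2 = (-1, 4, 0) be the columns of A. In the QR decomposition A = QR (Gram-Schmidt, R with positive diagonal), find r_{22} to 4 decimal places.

e_1 = c_1/‖c_1‖ = (1, 3, 0)/3.1623 = (0.3162, 0.9487, 0.0000).
r_{12} = e_1·c_2 = 3.4785.
u_2 = c_2 − 3.4785·e_1 = (-2.1000, 0.7000, 0.0000).
r_{22} = ‖u_2‖ = 2.2136.

r_{22} = 2.2136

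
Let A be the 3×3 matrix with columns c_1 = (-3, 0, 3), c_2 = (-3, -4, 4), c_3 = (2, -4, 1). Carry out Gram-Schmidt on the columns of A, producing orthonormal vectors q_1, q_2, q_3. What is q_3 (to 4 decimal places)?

q_3 = (0.6963, 0.1741, 0.6963)

c_1 = (-3, 0, 3); ‖c_1‖ = 4.2426, so q_1 = (-0.7071, 0.0000, 0.7071).
q_1·c_2 = (-0.7071)·(-3) + 0.0000·(-4) + 0.7071·4 = 4.9497.
u_2 = c_2 − 4.9497·q_1 = (0.5000, -4.0000, 0.5000).
‖u_2‖ = 4.0620, so q_2 = (0.1231, -0.9847, 0.1231).
q_1·c_3 = (-0.7071)·2 + 0.0000·(-4) + 0.7071·1 = -0.7071; q_2·c_3 = 0.1231·2 + (-0.9847)·(-4) + 0.1231·1 = 4.3082.
u_3 = c_3 + 0.7071·q_1 − 4.3082·q_2 = (0.9697, 0.2424, 0.9697).
‖u_3‖ = 1.3926, so q_3 = (0.6963, 0.1741, 0.6963).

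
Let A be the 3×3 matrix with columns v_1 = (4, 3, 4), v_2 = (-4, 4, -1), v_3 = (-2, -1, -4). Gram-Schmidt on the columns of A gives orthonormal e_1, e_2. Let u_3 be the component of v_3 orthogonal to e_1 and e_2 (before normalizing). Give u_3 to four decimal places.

u_3 = (0.9139, 0.5772, -1.3468)

v_1 = (4, 3, 4); ‖v_1‖ = 6.4031, so e_1 = (0.6247, 0.4685, 0.6247).
e_1·v_2 = 0.6247·(-4) + 0.4685·4 + 0.6247·(-1) = -1.2494.
u_2 = v_2 + 1.2494·e_1 = (-3.2195, 4.5854, -0.2195).
‖u_2‖ = 5.6071, so e_2 = (-0.5742, 0.8178, -0.0391).
e_1·v_3 = 0.6247·(-2) + 0.4685·(-1) + 0.6247·(-4) = -4.2167; e_2·v_3 = (-0.5742)·(-2) + 0.8178·(-1) + (-0.0391)·(-4) = 0.4872.
u_3 = v_3 + 4.2167·e_1 − 0.4872·e_2 = (0.9139, 0.5772, -1.3468).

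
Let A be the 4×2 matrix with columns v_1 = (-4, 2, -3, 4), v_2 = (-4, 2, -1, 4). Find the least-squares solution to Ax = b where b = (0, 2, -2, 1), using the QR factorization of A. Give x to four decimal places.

v_1 = (-4, 2, -3, 4); ‖v_1‖ = 6.7082, so q_1 = (-0.5963, 0.2981, -0.4472, 0.5963).
q_1·v_2 = (-0.5963)·(-4) + 0.2981·2 + (-0.4472)·(-1) + 0.5963·4 = 5.8138.
u_2 = v_2 − 5.8138·q_1 = (-0.5333, 0.2667, 1.6000, 0.5333).
‖u_2‖ = 1.7889, so q_2 = (-0.2981, 0.1491, 0.8944, 0.2981).
Qᵀb = (2.0870, -1.1926).
Back-substitute: x_2 = -1.1926/1.7889 = -0.6667.
x_1 = (2.0870 − 5.8138·(-0.6667))/6.7082 = 0.8889.

x = (0.8889, -0.6667)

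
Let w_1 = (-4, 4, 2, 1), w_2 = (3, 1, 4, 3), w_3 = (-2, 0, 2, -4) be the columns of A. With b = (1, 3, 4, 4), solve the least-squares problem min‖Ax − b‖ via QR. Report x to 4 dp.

w_1 = (-4, 4, 2, 1); ‖w_1‖ = 6.0828, so e_1 = (-0.6576, 0.6576, 0.3288, 0.1644).
e_1·w_2 = (-0.6576)·3 + 0.6576·1 + 0.3288·4 + 0.1644·3 = 0.4932.
u_2 = w_2 − 0.4932·e_1 = (3.3243, 0.6757, 3.8378, 2.9189).
‖u_2‖ = 5.8955, so e_2 = (0.5639, 0.1146, 0.6510, 0.4951).
e_1·w_3 = (-0.6576)·(-2) + 0.6576·0 + 0.3288·2 + 0.1644·(-4) = 1.3152; e_2·w_3 = 0.5639·(-2) + 0.1146·0 + 0.6510·2 + 0.4951·(-4) = -1.8062.
u_3 = w_3 − 1.3152·e_1 + 1.8062·e_2 = (-0.1166, -0.6579, 2.7434, -3.3219).
‖u_3‖ = 4.3598, so e_3 = (-0.0268, -0.1509, 0.6292, -0.7619).
Qᵀb = (3.2880, 5.4921, -1.0102).
Back-substitute: x_3 = -1.0102/4.3598 = -0.2317.
x_2 = (5.4921 + 1.8062·(-0.2317))/5.8955 = 0.8606.
x_1 = (3.2880 − 0.4932·0.8606 − 1.3152·(-0.2317))/6.0828 = 0.5209.

x = (0.5209, 0.8606, -0.2317)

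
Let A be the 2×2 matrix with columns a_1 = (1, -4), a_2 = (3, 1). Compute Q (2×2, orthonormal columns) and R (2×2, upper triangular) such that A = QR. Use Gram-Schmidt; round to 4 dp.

a_1 = (1, -4); ‖a_1‖ = 4.1231, so e_1 = (0.2425, -0.9701).
e_1·a_2 = 0.2425·3 + (-0.9701)·1 = -0.2425.
u_2 = a_2 + 0.2425·e_1 = (3.0588, 0.7647).
‖u_2‖ = 3.1530, so e_2 = (0.9701, 0.2425).

Q = [[0.2425, 0.9701], [-0.9701, 0.2425]], R = [[4.1231, -0.2425], [0.0000, 3.1530]]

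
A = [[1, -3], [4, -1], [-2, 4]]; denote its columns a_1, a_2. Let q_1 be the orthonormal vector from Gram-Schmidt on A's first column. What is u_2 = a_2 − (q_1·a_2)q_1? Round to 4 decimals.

a_1 = (1, 4, -2); ‖a_1‖ = 4.5826, so q_1 = (0.2182, 0.8729, -0.4364).
q_1·a_2 = 0.2182·(-3) + 0.8729·(-1) + (-0.4364)·4 = -3.2733.
u_2 = a_2 + 3.2733·q_1 = (-2.2857, 1.8571, 2.5714).

u_2 = (-2.2857, 1.8571, 2.5714)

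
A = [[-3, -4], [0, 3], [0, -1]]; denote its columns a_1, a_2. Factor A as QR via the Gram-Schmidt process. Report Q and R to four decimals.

a_1 = (-3, 0, 0); ‖a_1‖ = 3.0000, so q_1 = (-1.0000, 0.0000, 0.0000).
q_1·a_2 = (-1.0000)·(-4) + 0.0000·3 + 0.0000·(-1) = 4.0000.
u_2 = a_2 − 4.0000·q_1 = (0.0000, 3.0000, -1.0000).
‖u_2‖ = 3.1623, so q_2 = (0.0000, 0.9487, -0.3162).

Q = [[-1.0000, 0.0000], [0.0000, 0.9487], [0.0000, -0.3162]], R = [[3.0000, 4.0000], [0.0000, 3.1623]]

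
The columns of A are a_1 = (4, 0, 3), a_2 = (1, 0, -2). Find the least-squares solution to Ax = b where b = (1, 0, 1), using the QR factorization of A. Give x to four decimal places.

x = (0.2727, -0.0909)

e_1 = a_1/‖a_1‖ = (4, 0, 3)/5.0000 = (0.8000, 0.0000, 0.6000).
r_{12} = e_1·a_2 = -0.4000.
u_2 = a_2 + 0.4000·e_1 = (1.3200, 0.0000, -1.7600).
‖u_2‖ = 2.2000, so e_2 = (0.6000, 0.0000, -0.8000).
Qᵀb = (1.4000, -0.2000).
Back-substitute: x_2 = -0.2000/2.2000 = -0.0909.
x_1 = (1.4000 + 0.4000·(-0.0909))/5.0000 = 0.2727.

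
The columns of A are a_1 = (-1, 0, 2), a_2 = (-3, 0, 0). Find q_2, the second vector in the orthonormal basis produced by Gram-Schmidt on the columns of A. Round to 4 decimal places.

q_2 = (-0.8944, 0.0000, -0.4472)

a_1 = (-1, 0, 2); ‖a_1‖ = 2.2361, so q_1 = (-0.4472, 0.0000, 0.8944).
q_1·a_2 = (-0.4472)·(-3) + 0.0000·0 + 0.8944·0 = 1.3416.
u_2 = a_2 − 1.3416·q_1 = (-2.4000, 0.0000, -1.2000).
‖u_2‖ = 2.6833, so q_2 = (-0.8944, 0.0000, -0.4472).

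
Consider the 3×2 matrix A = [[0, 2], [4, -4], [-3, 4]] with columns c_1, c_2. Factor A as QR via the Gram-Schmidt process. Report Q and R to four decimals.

Q = [[0.0000, 0.9285], [0.8000, 0.2228], [-0.6000, 0.2971]], R = [[5.0000, -5.6000], [0.0000, 2.1541]]

c_1 = (0, 4, -3); ‖c_1‖ = 5.0000, so q_1 = (0.0000, 0.8000, -0.6000).
q_1·c_2 = 0.0000·2 + 0.8000·(-4) + (-0.6000)·4 = -5.6000.
u_2 = c_2 + 5.6000·q_1 = (2.0000, 0.4800, 0.6400).
‖u_2‖ = 2.1541, so q_2 = (0.9285, 0.2228, 0.2971).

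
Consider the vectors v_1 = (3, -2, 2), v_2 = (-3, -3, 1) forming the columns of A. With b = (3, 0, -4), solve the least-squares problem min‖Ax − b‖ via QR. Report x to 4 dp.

q_1 = v_1/‖v_1‖ = (3, -2, 2)/4.1231 = (0.7276, -0.4851, 0.4851).
r_{12} = q_1·v_2 = -0.2425.
u_2 = v_2 + 0.2425·q_1 = (-2.8235, -3.1176, 1.1176).
‖u_2‖ = 4.3521, so q_2 = (-0.6488, -0.7163, 0.2568).
Qᵀb = (0.2425, -2.9735).
Back-substitute: x_2 = -2.9735/4.3521 = -0.6832.
x_1 = (0.2425 + 0.2425·(-0.6832))/4.1231 = 0.0186.

x = (0.0186, -0.6832)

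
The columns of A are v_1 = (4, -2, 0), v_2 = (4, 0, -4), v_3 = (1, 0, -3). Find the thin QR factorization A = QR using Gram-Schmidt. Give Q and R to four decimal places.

Q = [[0.8944, 0.1826, -0.4082], [-0.4472, 0.3651, -0.8165], [0.0000, -0.9129, -0.4082]], R = [[4.4721, 3.5777, 0.8944], [0.0000, 4.3818, 2.9212], [0.0000, 0.0000, 0.8165]]

q_1 = v_1/‖v_1‖ = (4, -2, 0)/4.4721 = (0.8944, -0.4472, 0.0000).
r_{12} = q_1·v_2 = 3.5777.
u_2 = v_2 − 3.5777·q_1 = (0.8000, 1.6000, -4.0000).
‖u_2‖ = 4.3818, so q_2 = (0.1826, 0.3651, -0.9129).
r_{13} = q_1·v_3 = 0.8944; r_{23} = q_2·v_3 = 2.9212.
u_3 = v_3 − 0.8944·q_1 − 2.9212·q_2 = (-0.3333, -0.6667, -0.3333).
‖u_3‖ = 0.8165, so q_3 = (-0.4082, -0.8165, -0.4082).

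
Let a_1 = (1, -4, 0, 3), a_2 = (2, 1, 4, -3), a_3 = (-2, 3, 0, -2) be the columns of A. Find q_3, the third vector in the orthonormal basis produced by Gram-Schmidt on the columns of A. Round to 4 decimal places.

a_1 = (1, -4, 0, 3); ‖a_1‖ = 5.0990, so q_1 = (0.1961, -0.7845, 0.0000, 0.5883).
q_1·a_2 = 0.1961·2 + (-0.7845)·1 + 0.0000·4 + 0.5883·(-3) = -2.1573.
u_2 = a_2 + 2.1573·q_1 = (2.4231, -0.6923, 4.0000, -1.7308).
‖u_2‖ = 5.0345, so q_2 = (0.4813, -0.1375, 0.7945, -0.3438).
q_1·a_3 = 0.1961·(-2) + (-0.7845)·3 + 0.0000·0 + 0.5883·(-2) = -3.9223; q_2·a_3 = 0.4813·(-2) + (-0.1375)·3 + 0.7945·0 + (-0.3438)·(-2) = -0.6876.
u_3 = a_3 + 3.9223·q_1 + 0.6876·q_2 = (-0.8998, -0.1715, 0.5463, 0.0713).
‖u_3‖ = 1.0689, so q_3 = (-0.8418, -0.1604, 0.5110, 0.0667).

q_3 = (-0.8418, -0.1604, 0.5110, 0.0667)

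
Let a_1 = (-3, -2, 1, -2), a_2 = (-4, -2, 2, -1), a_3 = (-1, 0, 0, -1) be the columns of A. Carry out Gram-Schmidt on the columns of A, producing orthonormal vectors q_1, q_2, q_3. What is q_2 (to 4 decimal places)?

a_1 = (-3, -2, 1, -2); ‖a_1‖ = 4.2426, so q_1 = (-0.7071, -0.4714, 0.2357, -0.4714).
q_1·a_2 = (-0.7071)·(-4) + (-0.4714)·(-2) + 0.2357·2 + (-0.4714)·(-1) = 4.7140.
u_2 = a_2 − 4.7140·q_1 = (-0.6667, 0.2222, 0.8889, 1.2222).
‖u_2‖ = 1.6667, so q_2 = (-0.4000, 0.1333, 0.5333, 0.7333).

q_2 = (-0.4000, 0.1333, 0.5333, 0.7333)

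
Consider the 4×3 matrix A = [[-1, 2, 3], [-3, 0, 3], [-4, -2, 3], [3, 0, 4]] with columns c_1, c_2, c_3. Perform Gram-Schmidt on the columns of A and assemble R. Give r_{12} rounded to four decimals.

r_{12} = 1.0142

e_1 = c_1/‖c_1‖ = (-1, -3, -4, 3)/5.9161 = (-0.1690, -0.5071, -0.6761, 0.5071).
r_{12} = e_1·c_2 = 1.0142.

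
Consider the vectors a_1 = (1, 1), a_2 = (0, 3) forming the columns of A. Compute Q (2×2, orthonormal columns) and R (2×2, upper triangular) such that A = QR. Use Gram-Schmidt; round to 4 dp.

a_1 = (1, 1); ‖a_1‖ = 1.4142, so q_1 = (0.7071, 0.7071).
q_1·a_2 = 0.7071·0 + 0.7071·3 = 2.1213.
u_2 = a_2 − 2.1213·q_1 = (-1.5000, 1.5000).
‖u_2‖ = 2.1213, so q_2 = (-0.7071, 0.7071).

Q = [[0.7071, -0.7071], [0.7071, 0.7071]], R = [[1.4142, 2.1213], [0.0000, 2.1213]]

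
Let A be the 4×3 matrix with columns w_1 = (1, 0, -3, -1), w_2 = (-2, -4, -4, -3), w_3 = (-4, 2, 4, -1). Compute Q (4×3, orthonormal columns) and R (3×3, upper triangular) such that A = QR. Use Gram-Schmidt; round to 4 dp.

w_1 = (1, 0, -3, -1); ‖w_1‖ = 3.3166, so q_1 = (0.3015, 0.0000, -0.9045, -0.3015).
q_1·w_2 = 0.3015·(-2) + 0.0000·(-4) + (-0.9045)·(-4) + (-0.3015)·(-3) = 3.9196.
u_2 = w_2 − 3.9196·q_1 = (-3.1818, -4.0000, -0.4545, -1.8182).
‖u_2‖ = 5.4439, so q_2 = (-0.5845, -0.7348, -0.0835, -0.3340).
q_1·w_3 = 0.3015·(-4) + 0.0000·2 + (-0.9045)·4 + (-0.3015)·(-1) = -4.5227; q_2·w_3 = (-0.5845)·(-4) + (-0.7348)·2 + (-0.0835)·4 + (-0.3340)·(-1) = 0.8684.
u_3 = w_3 + 4.5227·q_1 − 0.8684·q_2 = (-2.1288, 2.6380, -0.0184, -2.0736).
‖u_3‖ = 3.9738, so q_3 = (-0.5357, 0.6639, -0.0046, -0.5218).

Q = [[0.3015, -0.5845, -0.5357], [0.0000, -0.7348, 0.6639], [-0.9045, -0.0835, -0.0046], [-0.3015, -0.3340, -0.5218]], R = [[3.3166, 3.9196, -4.5227], [0.0000, 5.4439, 0.8684], [0.0000, 0.0000, 3.9738]]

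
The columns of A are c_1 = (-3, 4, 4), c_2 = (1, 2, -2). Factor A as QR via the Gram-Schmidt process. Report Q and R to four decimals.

Q = [[-0.4685, 0.2634], [0.6247, 0.7737], [0.6247, -0.5762]], R = [[6.4031, -0.4685], [0.0000, 2.9632]]

q_1 = c_1/‖c_1‖ = (-3, 4, 4)/6.4031 = (-0.4685, 0.6247, 0.6247).
r_{12} = q_1·c_2 = -0.4685.
u_2 = c_2 + 0.4685·q_1 = (0.7805, 2.2927, -1.7073).
‖u_2‖ = 2.9632, so q_2 = (0.2634, 0.7737, -0.5762).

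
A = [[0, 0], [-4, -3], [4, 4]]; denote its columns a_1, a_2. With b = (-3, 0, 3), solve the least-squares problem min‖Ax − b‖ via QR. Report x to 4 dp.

a_1 = (0, -4, 4); ‖a_1‖ = 5.6569, so e_1 = (0.0000, -0.7071, 0.7071).
e_1·a_2 = 0.0000·0 + (-0.7071)·(-3) + 0.7071·4 = 4.9497.
u_2 = a_2 − 4.9497·e_1 = (0.0000, 0.5000, 0.5000).
‖u_2‖ = 0.7071, so e_2 = (0.0000, 0.7071, 0.7071).
Qᵀb = (2.1213, 2.1213).
Back-substitute: x_2 = 2.1213/0.7071 = 3.0000.
x_1 = (2.1213 − 4.9497·3.0000)/5.6569 = -2.2500.

x = (-2.2500, 3.0000)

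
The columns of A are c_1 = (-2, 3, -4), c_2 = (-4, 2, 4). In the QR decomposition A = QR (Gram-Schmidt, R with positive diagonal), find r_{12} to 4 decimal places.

c_1 = (-2, 3, -4); ‖c_1‖ = 5.3852, so e_1 = (-0.3714, 0.5571, -0.7428).
r_{12} = e_1·c_2 = -0.3714.

r_{12} = -0.3714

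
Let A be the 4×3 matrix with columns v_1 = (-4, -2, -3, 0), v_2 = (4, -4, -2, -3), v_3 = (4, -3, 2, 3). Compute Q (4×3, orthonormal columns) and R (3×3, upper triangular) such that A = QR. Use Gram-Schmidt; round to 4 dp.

Q = [[-0.7428, 0.5560, 0.1282], [-0.3714, -0.6178, -0.5658], [-0.5571, -0.3295, 0.2062], [0.0000, -0.4479, 0.7879]], R = [[5.3852, -0.3714, -2.9711], [0.0000, 6.6979, 2.0748], [0.0000, 0.0000, 4.9868]]

e_1 = v_1/‖v_1‖ = (-4, -2, -3, 0)/5.3852 = (-0.7428, -0.3714, -0.5571, 0.0000).
r_{12} = e_1·v_2 = -0.3714.
u_2 = v_2 + 0.3714·e_1 = (3.7241, -4.1379, -2.2069, -3.0000).
‖u_2‖ = 6.6979, so e_2 = (0.5560, -0.6178, -0.3295, -0.4479).
r_{13} = e_1·v_3 = -2.9711; r_{23} = e_2·v_3 = 2.0748.
u_3 = v_3 + 2.9711·e_1 − 2.0748·e_2 = (0.6395, -2.8217, 1.0284, 3.9293).
‖u_3‖ = 4.9868, so e_3 = (0.1282, -0.5658, 0.2062, 0.7879).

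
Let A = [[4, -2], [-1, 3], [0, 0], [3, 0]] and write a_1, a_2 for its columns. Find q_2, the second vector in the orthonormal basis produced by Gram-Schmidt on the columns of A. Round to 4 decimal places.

q_2 = (-0.1065, 0.8920, 0.0000, 0.4393)

a_1 = (4, -1, 0, 3); ‖a_1‖ = 5.0990, so q_1 = (0.7845, -0.1961, 0.0000, 0.5883).
q_1·a_2 = 0.7845·(-2) + (-0.1961)·3 + 0.0000·0 + 0.5883·0 = -2.1573.
u_2 = a_2 + 2.1573·q_1 = (-0.3077, 2.5769, 0.0000, 1.2692).
‖u_2‖ = 2.8890, so q_2 = (-0.1065, 0.8920, 0.0000, 0.4393).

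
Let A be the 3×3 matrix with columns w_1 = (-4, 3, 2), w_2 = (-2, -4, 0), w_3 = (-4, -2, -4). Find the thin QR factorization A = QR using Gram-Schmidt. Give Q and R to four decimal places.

w_1 = (-4, 3, 2); ‖w_1‖ = 5.3852, so e_1 = (-0.7428, 0.5571, 0.3714).
e_1·w_2 = (-0.7428)·(-2) + 0.5571·(-4) + 0.3714·0 = -0.7428.
u_2 = w_2 + 0.7428·e_1 = (-2.5517, -3.5862, 0.2759).
‖u_2‖ = 4.4100, so e_2 = (-0.5786, -0.8132, 0.0626).
e_1·w_3 = (-0.7428)·(-4) + 0.5571·(-2) + 0.3714·(-4) = 0.3714; e_2·w_3 = (-0.5786)·(-4) + (-0.8132)·(-2) + 0.0626·(-4) = 3.6907.
u_3 = w_3 − 0.3714·e_1 − 3.6907·e_2 = (-1.5887, 0.7943, -4.3688).
‖u_3‖ = 4.7161, so e_3 = (-0.3369, 0.1684, -0.9264).

Q = [[-0.7428, -0.5786, -0.3369], [0.5571, -0.8132, 0.1684], [0.3714, 0.0626, -0.9264]], R = [[5.3852, -0.7428, 0.3714], [0.0000, 4.4100, 3.6907], [0.0000, 0.0000, 4.7161]]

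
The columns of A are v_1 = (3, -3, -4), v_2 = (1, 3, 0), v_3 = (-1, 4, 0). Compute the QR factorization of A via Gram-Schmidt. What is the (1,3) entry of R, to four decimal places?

r_{13} = -2.5725

v_1 = (3, -3, -4); ‖v_1‖ = 5.8310, so e_1 = (0.5145, -0.5145, -0.6860).
r_{13} = e_1·v_3 = -2.5725.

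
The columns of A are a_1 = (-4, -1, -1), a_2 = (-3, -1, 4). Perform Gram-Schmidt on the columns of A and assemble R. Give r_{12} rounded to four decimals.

r_{12} = 2.1213

q_1 = a_1/‖a_1‖ = (-4, -1, -1)/4.2426 = (-0.9428, -0.2357, -0.2357).
r_{12} = q_1·a_2 = 2.1213.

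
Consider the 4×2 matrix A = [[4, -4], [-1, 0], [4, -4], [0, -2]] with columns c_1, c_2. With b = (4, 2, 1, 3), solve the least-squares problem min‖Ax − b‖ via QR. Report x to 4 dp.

x = (-1.1220, -1.7195)

q_1 = c_1/‖c_1‖ = (4, -1, 4, 0)/5.7446 = (0.6963, -0.1741, 0.6963, 0.0000).
r_{12} = q_1·c_2 = -5.5705.
u_2 = c_2 + 5.5705·q_1 = (-0.1212, -0.9697, -0.1212, -2.0000).
‖u_2‖ = 2.2293, so q_2 = (-0.0544, -0.4350, -0.0544, -0.8971).
Qᵀb = (3.1334, -3.8333).
Back-substitute: x_2 = -3.8333/2.2293 = -1.7195.
x_1 = (3.1334 + 5.5705·(-1.7195))/5.7446 = -1.1220.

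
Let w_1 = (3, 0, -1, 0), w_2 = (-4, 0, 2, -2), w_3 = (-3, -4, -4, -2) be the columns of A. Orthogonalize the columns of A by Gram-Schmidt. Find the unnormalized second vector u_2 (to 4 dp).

u_2 = (0.2000, 0.0000, 0.6000, -2.0000)

q_1 = w_1/‖w_1‖ = (3, 0, -1, 0)/3.1623 = (0.9487, 0.0000, -0.3162, 0.0000).
r_{12} = q_1·w_2 = -4.4272.
u_2 = w_2 + 4.4272·q_1 = (0.2000, 0.0000, 0.6000, -2.0000).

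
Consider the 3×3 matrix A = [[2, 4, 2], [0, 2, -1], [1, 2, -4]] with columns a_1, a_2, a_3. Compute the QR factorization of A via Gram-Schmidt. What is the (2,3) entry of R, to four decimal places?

r_{23} = -1.0000

a_1 = (2, 0, 1); ‖a_1‖ = 2.2361, so q_1 = (0.8944, 0.0000, 0.4472).
q_1·a_2 = 0.8944·4 + 0.0000·2 + 0.4472·2 = 4.4721.
u_2 = a_2 − 4.4721·q_1 = (0.0000, 2.0000, 0.0000).
‖u_2‖ = 2.0000, so q_2 = (0.0000, 1.0000, 0.0000).
r_{23} = q_2·a_3 = -1.0000.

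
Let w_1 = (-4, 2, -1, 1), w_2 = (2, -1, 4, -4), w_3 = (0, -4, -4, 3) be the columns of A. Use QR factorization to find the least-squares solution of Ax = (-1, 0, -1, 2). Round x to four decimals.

q_1 = w_1/‖w_1‖ = (-4, 2, -1, 1)/4.6904 = (-0.8528, 0.4264, -0.2132, 0.2132).
r_{12} = q_1·w_2 = -3.8376.
u_2 = w_2 + 3.8376·q_1 = (-1.2727, 0.6364, 3.1818, -3.1818).
‖u_2‖ = 4.7194, so q_2 = (-0.2697, 0.1348, 0.6742, -0.6742).
r_{13} = q_1·w_3 = -0.2132; r_{23} = q_2·w_3 = -5.2588.
u_3 = w_3 + 0.2132·q_1 + 5.2588·q_2 = (-1.6000, -3.2000, -0.5000, -0.5000).
‖u_3‖ = 3.6469, so q_3 = (-0.4387, -0.8775, -0.1371, -0.1371).
Qᵀb = (1.4924, -1.7529, 0.3016).
Back-substitute: x_3 = 0.3016/3.6469 = 0.0827.
x_2 = (-1.7529 + 5.2588·0.0827)/4.7194 = -0.2793.
x_1 = (1.4924 + 3.8376·(-0.2793) + 0.2132·0.0827)/4.6904 = 0.0934.

x = (0.0934, -0.2793, 0.0827)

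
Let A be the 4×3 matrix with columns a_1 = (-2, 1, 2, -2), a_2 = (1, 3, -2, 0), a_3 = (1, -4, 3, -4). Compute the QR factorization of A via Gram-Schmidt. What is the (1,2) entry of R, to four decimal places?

r_{12} = -0.8321

e_1 = a_1/‖a_1‖ = (-2, 1, 2, -2)/3.6056 = (-0.5547, 0.2774, 0.5547, -0.5547).
r_{12} = e_1·a_2 = -0.8321.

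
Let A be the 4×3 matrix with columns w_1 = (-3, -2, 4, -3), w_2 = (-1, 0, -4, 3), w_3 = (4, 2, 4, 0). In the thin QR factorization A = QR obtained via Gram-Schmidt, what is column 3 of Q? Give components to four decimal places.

e_1 = w_1/‖w_1‖ = (-3, -2, 4, -3)/6.1644 = (-0.4867, -0.3244, 0.6489, -0.4867).
r_{12} = e_1·w_2 = -3.5689.
u_2 = w_2 + 3.5689·e_1 = (-2.7368, -1.1579, -1.6842, 1.2632).
‖u_2‖ = 3.6419, so e_2 = (-0.7515, -0.3179, -0.4625, 0.3468).
r_{13} = e_1·w_3 = 0.0000; r_{23} = e_2·w_3 = -5.4917.
u_3 = w_3 + 0.0000·e_1 + 5.4917·e_2 = (-0.1270, 0.2540, 1.4603, 1.9048).
‖u_3‖ = 2.4169, so e_3 = (-0.0525, 0.1051, 0.6042, 0.7881).

e_3 = (-0.0525, 0.1051, 0.6042, 0.7881)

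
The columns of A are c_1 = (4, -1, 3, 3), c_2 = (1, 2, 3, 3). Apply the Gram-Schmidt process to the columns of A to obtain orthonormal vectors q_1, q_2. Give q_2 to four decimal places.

c_1 = (4, -1, 3, 3); ‖c_1‖ = 5.9161, so q_1 = (0.6761, -0.1690, 0.5071, 0.5071).
q_1·c_2 = 0.6761·1 + (-0.1690)·2 + 0.5071·3 + 0.5071·3 = 3.3806.
u_2 = c_2 − 3.3806·q_1 = (-1.2857, 2.5714, 1.2857, 1.2857).
‖u_2‖ = 3.4017, so q_2 = (-0.3780, 0.7559, 0.3780, 0.3780).

q_2 = (-0.3780, 0.7559, 0.3780, 0.3780)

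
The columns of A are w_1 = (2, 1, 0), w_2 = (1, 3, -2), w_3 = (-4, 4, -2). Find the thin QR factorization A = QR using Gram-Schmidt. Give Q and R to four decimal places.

w_1 = (2, 1, 0); ‖w_1‖ = 2.2361, so q_1 = (0.8944, 0.4472, 0.0000).
q_1·w_2 = 0.8944·1 + 0.4472·3 + 0.0000·(-2) = 2.2361.
u_2 = w_2 − 2.2361·q_1 = (-1.0000, 2.0000, -2.0000).
‖u_2‖ = 3.0000, so q_2 = (-0.3333, 0.6667, -0.6667).
q_1·w_3 = 0.8944·(-4) + 0.4472·4 + 0.0000·(-2) = -1.7889; q_2·w_3 = (-0.3333)·(-4) + 0.6667·4 + (-0.6667)·(-2) = 5.3333.
u_3 = w_3 + 1.7889·q_1 − 5.3333·q_2 = (-0.6222, 1.2444, 1.5556).
‖u_3‖ = 2.0870, so q_3 = (-0.2981, 0.5963, 0.7454).

Q = [[0.8944, -0.3333, -0.2981], [0.4472, 0.6667, 0.5963], [0.0000, -0.6667, 0.7454]], R = [[2.2361, 2.2361, -1.7889], [0.0000, 3.0000, 5.3333], [0.0000, 0.0000, 2.0870]]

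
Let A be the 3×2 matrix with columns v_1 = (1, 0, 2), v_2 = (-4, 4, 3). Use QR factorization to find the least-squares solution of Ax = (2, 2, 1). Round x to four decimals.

x = (0.7861, 0.0348)

q_1 = v_1/‖v_1‖ = (1, 0, 2)/2.2361 = (0.4472, 0.0000, 0.8944).
r_{12} = q_1·v_2 = 0.8944.
u_2 = v_2 − 0.8944·q_1 = (-4.4000, 4.0000, 2.2000).
‖u_2‖ = 6.3403, so q_2 = (-0.6940, 0.6309, 0.3470).
Qᵀb = (1.7889, 0.2208).
Back-substitute: x_2 = 0.2208/6.3403 = 0.0348.
x_1 = (1.7889 − 0.8944·0.0348)/2.2361 = 0.7861.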